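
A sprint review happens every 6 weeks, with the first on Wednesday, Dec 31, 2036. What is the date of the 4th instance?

May 6, 2037

The 4th occurrence is 3 intervals after the first: 3 × 42 = 126 days after Dec 31, 2036.
Dec has 31 days — 0 days to the end of Dec leaves 126.
Jan has 31 days (95 left).
Feb has 28 days (67 left).
Mar has 31 days (36 left).
Apr has 30 days (6 left).
6 days into May → May 6, 2037.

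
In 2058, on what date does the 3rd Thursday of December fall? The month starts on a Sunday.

December 2058 begins on a Sunday, so the first Thursday is December 5 (4 days later).
The 3rd Thursday is 2 weeks later: 5 + 14 = 19.

2058-12-19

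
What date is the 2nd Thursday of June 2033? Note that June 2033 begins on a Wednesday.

June 9, 2033

June 2033 begins on a Wednesday, so the first Thursday is June 2 (1 day later).
The 2nd Thursday is 1 weeks later: 2 + 7 = 9.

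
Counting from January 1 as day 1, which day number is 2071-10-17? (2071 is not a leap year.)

290

Days in months before October: 31 + 28 + 31 + 30 + 31 + 30 + 31 + 31 + 30 = 273.
Plus 17 days into October → day 290.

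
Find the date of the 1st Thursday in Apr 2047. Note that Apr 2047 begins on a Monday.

Apr 2047 begins on a Monday, so the first Thursday is Apr 4 (3 days later).

Apr 4, 2047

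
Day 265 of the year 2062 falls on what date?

Sep 22, 2062

Jan has 31 days (265 − 31 = 234 remain).
Feb has 28 days (234 − 28 = 206 remain).
Mar has 31 days (206 − 31 = 175 remain).
Apr has 30 days (175 − 30 = 145 remain).
May has 31 days (145 − 31 = 114 remain).
Jun has 30 days (114 − 30 = 84 remain).
Jul has 31 days (84 − 31 = 53 remain).
Aug has 31 days (53 − 31 = 22 remain).
22 into Sep → Sep 22.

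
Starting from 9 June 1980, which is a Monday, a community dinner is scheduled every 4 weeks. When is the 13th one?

11 May 1981

The 13th occurrence is 12 intervals after the first: 12 × 28 = 336 days after 9 June 1980.
June has 30 days — 21 days to the end of June leaves 315.
July has 31 days (284 left).
August has 31 days (253 left).
September has 30 days (223 left).
October has 31 days (192 left).
November has 30 days (162 left).
December has 31 days (131 left).
January has 31 days (100 left).
February has 28 days (72 left).
March has 31 days (41 left).
April has 30 days (11 left).
11 days into May → 11 May 1981.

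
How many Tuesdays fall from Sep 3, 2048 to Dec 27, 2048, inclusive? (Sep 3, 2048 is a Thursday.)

Sep 3, 2048 is a Thursday; the first Tuesday on or after it is Sep 8, 2048 (5 days later).
From Sep 8, 2048 to Dec 27, 2048: 22 + 31 + 30 + 27 = 110 days (rest of Sep, Oct, Nov, Dec).
110 ÷ 7 = 15 full weeks with remainder 5, so 15 more Tuesdays after the first → 16.

16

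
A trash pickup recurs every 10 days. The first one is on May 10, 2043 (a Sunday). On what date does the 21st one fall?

The 21st occurrence is 20 intervals after the first: 20 × 10 = 200 days after May 10, 2043.
May has 31 days — 21 days to the end of May leaves 179.
Jun has 30 days (149 left).
Jul has 31 days (118 left).
Aug has 31 days (87 left).
Sep has 30 days (57 left).
Oct has 31 days (26 left).
26 days into Nov → Nov 26, 2043.

Nov 26, 2043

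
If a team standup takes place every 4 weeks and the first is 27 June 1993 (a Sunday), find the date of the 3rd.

The 3rd occurrence is 2 intervals after the first: 2 × 28 = 56 days after 27 June 1993.
June has 30 days — 3 days to the end of June leaves 53.
July has 31 days (22 left).
22 days into August → 22 August 1993.

22 August 1993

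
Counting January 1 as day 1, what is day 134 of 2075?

January has 31 days (134 − 31 = 103 remain).
February has 28 days (103 − 28 = 75 remain).
March has 31 days (75 − 31 = 44 remain).
April has 30 days (44 − 30 = 14 remain).
14 into May → May 14.

2075-05-14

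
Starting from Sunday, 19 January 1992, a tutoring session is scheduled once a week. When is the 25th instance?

The 25th occurrence is 24 intervals after the first: 24 × 7 = 168 days after 19 January 1992.
January has 31 days — 12 days to the end of January leaves 156.
February has 29 days (127 left).
March has 31 days (96 left).
April has 30 days (66 left).
May has 31 days (35 left).
June has 30 days (5 left).
5 days into July → 5 July 1992.

5 July 1992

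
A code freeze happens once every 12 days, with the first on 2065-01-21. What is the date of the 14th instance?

2065-06-26

The 14th occurrence is 13 intervals after the first: 13 × 12 = 156 days after 2065-01-21.
January has 31 days — 10 days to the end of January leaves 146.
February has 28 days (118 left).
March has 31 days (87 left).
April has 30 days (57 left).
May has 31 days (26 left).
26 days into June → 2065-06-26.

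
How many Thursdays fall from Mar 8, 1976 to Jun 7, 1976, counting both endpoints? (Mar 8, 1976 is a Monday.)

13

Mar 8, 1976 is a Monday; the first Thursday on or after it is Mar 11, 1976 (3 days later).
From Mar 11, 1976 to Jun 7, 1976: 20 + 30 + 31 + 7 = 88 days (rest of Mar, Apr, May, Jun).
88 ÷ 7 = 12 full weeks with remainder 4, so 12 more Thursdays after the first → 13.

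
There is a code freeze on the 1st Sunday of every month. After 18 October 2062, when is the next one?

5 November 2062

October 2062 starts on a Sunday, so its 1st Sunday is 1 October 2062.
That is not after 18 October 2062, so look at November 2062.
November 2062 starts on a Wednesday, so its 1st Sunday is 5 November 2062 (4 days in).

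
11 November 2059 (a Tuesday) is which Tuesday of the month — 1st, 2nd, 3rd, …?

Day 11 falls in week ⌈11/7⌉ of the month.
Days 1–7 hold the 1st Tuesday, 8–14 the 2nd, 15–21 the 3rd, 22–28 the 4th, 29–31 the 5th.
11 is in the range for the 2nd.

2nd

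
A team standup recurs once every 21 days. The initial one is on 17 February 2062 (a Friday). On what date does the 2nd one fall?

The 2nd occurrence is 1 interval after the first: 1 × 21 = 21 days after 17 February 2062.
February has 28 days — 11 days to the end of February leaves 10.
10 days into March → 10 March 2062.

10 March 2062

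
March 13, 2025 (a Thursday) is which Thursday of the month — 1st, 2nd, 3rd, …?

2nd

Day 13 falls in week ⌈13/7⌉ of the month.
Days 1–7 hold the 1st Thursday, 8–14 the 2nd, 15–21 the 3rd, 22–28 the 4th, 29–31 the 5th.
13 is in the range for the 2nd.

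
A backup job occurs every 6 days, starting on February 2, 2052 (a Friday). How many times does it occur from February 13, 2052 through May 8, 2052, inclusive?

Occurrences land 6·i days after February 2, 2052 for i = 0, 1, 2, …
February 13, 2052 is 11 days after the start; 11 ÷ 6 = 1 remainder 5; since the remainder is 5, round up to i = 2. First occurrence in the window: #3 on February 14, 2052 (2×6 = 12 days in).
May 8, 2052 is 96 days after the start; 96 ÷ 6 = 16 remainder 0. Last occurrence in the window: #17 on May 8, 2052.
Occurrences #3 through #17: 15 in total.

15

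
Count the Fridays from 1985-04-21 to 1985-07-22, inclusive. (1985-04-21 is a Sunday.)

13

1985-04-21 is a Sunday; the first Friday on or after it is 1985-04-26 (5 days later).
From 1985-04-26 to 1985-07-22: 4 + 31 + 30 + 22 = 87 days (rest of April, May, June, July).
87 ÷ 7 = 12 full weeks with remainder 3, so 12 more Fridays after the first → 13.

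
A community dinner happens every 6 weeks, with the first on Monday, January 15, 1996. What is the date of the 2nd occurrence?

February 26, 1996

The 2nd occurrence is 1 interval after the first: 1 × 42 = 42 days after January 15, 1996.
January has 31 days — 16 days to the end of January leaves 26.
26 days into February → February 26, 1996.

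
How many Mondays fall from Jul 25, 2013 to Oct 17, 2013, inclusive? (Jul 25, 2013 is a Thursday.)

12

Jul 25, 2013 is a Thursday; the first Monday on or after it is Jul 29, 2013 (4 days later).
From Jul 29, 2013 to Oct 17, 2013: 2 + 31 + 30 + 17 = 80 days (rest of Jul, Aug, Sep, Oct).
80 ÷ 7 = 11 full weeks with remainder 3, so 11 more Mondays after the first → 12.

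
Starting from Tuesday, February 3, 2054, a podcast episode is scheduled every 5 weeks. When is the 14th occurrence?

The 14th occurrence is 13 intervals after the first: 13 × 35 = 455 days after February 3, 2054.
February has 28 days — 25 days to the end of February leaves 430.
From end of February to end of 2054 is 306 days (124 left).
January has 31 days (93 left).
February has 28 days (65 left).
March has 31 days (34 left).
April has 30 days (4 left).
4 days into May → May 4, 2055.

May 4, 2055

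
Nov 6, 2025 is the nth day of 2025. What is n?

Days in months before Nov: 31 + 28 + 31 + 30 + 31 + 30 + 31 + 31 + 30 + 31 = 304.
Plus 6 days into Nov → day 310.

310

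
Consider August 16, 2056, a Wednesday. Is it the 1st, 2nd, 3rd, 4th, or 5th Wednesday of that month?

3rd

Day 16 falls in week ⌈16/7⌉ of the month.
Days 1–7 hold the 1st Wednesday, 8–14 the 2nd, 15–21 the 3rd, 22–28 the 4th, 29–31 the 5th.
16 is in the range for the 3rd.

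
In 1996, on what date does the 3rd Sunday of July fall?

The first Sunday of July 1996 is July 7.
The 3rd Sunday is 2 weeks later: 7 + 14 = 21.

July 21, 1996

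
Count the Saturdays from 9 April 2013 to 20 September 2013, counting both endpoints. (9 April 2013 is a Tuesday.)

9 April 2013 is a Tuesday; the first Saturday on or after it is 13 April 2013 (4 days later).
From 13 April 2013 to 20 September 2013: 17 + 31 + 30 + 31 + 31 + 20 = 160 days (rest of April, May, June, July, August, September).
160 ÷ 7 = 22 full weeks with remainder 6, so 22 more Saturdays after the first → 23.

23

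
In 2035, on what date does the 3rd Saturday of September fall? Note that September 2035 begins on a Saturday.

September 2035 begins on a Saturday, so the first Saturday is September 1.
The 3rd Saturday is 2 weeks later: 1 + 14 = 15.

2035-09-15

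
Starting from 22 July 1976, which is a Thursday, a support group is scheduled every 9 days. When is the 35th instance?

24 May 1977

The 35th occurrence is 34 intervals after the first: 34 × 9 = 306 days after 22 July 1976.
July has 31 days — 9 days to the end of July leaves 297.
August has 31 days (266 left).
September has 30 days (236 left).
October has 31 days (205 left).
November has 30 days (175 left).
December has 31 days (144 left).
January has 31 days (113 left).
February has 28 days (85 left).
March has 31 days (54 left).
April has 30 days (24 left).
24 days into May → 24 May 1977.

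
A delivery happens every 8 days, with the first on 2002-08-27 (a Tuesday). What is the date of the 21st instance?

2003-02-03

The 21st occurrence is 20 intervals after the first: 20 × 8 = 160 days after 2002-08-27.
August has 31 days — 4 days to the end of August leaves 156.
September has 30 days (126 left).
October has 31 days (95 left).
November has 30 days (65 left).
December has 31 days (34 left).
January has 31 days (3 left).
3 days into February → 2003-02-03.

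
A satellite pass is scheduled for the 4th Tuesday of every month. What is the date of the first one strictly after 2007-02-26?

2007-02-27

February 2007 starts on a Thursday; its first Tuesday is the 6th, so the 4th Tuesday is the 27th — 2007-02-27.
2007-02-27 is after 2007-02-26, so that is the next one.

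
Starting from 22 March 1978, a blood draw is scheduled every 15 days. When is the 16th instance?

2 November 1978

The 16th occurrence is 15 intervals after the first: 15 × 15 = 225 days after 22 March 1978.
March has 31 days — 9 days to the end of March leaves 216.
April has 30 days (186 left).
May has 31 days (155 left).
June has 30 days (125 left).
July has 31 days (94 left).
August has 31 days (63 left).
September has 30 days (33 left).
October has 31 days (2 left).
2 days into November → 2 November 1978.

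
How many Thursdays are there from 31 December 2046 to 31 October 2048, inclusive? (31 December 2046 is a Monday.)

96

31 December 2046 is a Monday; the first Thursday on or after it is 3 January 2047 (3 days later).
From 3 January 2047 to 31 October 2048: 362 + 305 = 667 days (rest of 2047, to 31 October 2048 in 2048).
667 ÷ 7 = 95 full weeks with remainder 2, so 95 more Thursdays after the first → 96.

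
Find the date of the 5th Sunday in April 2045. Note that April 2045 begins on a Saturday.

April 2045 begins on a Saturday, so the first Sunday is April 2 (1 day later).
The 5th Sunday is 4 weeks later: 2 + 28 = 30.

30 April 2045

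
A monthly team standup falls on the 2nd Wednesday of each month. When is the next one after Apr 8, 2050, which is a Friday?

Apr 2050 starts on a Friday; its first Wednesday is the 6th, so the 2nd Wednesday is the 13th — Apr 13, 2050.
Apr 13, 2050 is after Apr 8, 2050, so that is the next one.

Apr 13, 2050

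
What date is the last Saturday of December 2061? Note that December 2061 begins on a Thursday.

December 2061 begins on a Thursday, so the first Saturday is December 3 (2 days later).
December 2061 has 31 days. Adding weeks: 3, 10, 17, 24, 31 — the last one ≤ 31 is the 31st.

December 31, 2061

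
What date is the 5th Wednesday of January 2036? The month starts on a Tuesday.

January 2036 begins on a Tuesday, so the first Wednesday is January 2 (1 day later).
The 5th Wednesday is 4 weeks later: 2 + 28 = 30.

2036-01-30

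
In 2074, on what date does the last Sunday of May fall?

May 27, 2074

May 2074 begins on a Tuesday, so the first Sunday is May 6 (5 days later).
May 2074 has 31 days. Adding weeks: 6, 13, 20, 27 — the last one ≤ 31 is the 27th.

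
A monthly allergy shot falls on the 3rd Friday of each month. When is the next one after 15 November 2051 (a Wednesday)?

November 2051 starts on a Wednesday; its first Friday is the 3rd, so the 3rd Friday is the 17th — 17 November 2051.
17 November 2051 is after 15 November 2051, so that is the next one.

17 November 2051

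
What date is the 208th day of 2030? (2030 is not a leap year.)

Jan has 31 days (208 − 31 = 177 remain).
Feb has 28 days (177 − 28 = 149 remain).
Mar has 31 days (149 − 31 = 118 remain).
Apr has 30 days (118 − 30 = 88 remain).
May has 31 days (88 − 31 = 57 remain).
Jun has 30 days (57 − 30 = 27 remain).
27 into Jul → Jul 27.

Jul 27, 2030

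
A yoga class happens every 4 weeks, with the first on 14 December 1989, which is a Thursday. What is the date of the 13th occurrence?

The 13th occurrence is 12 intervals after the first: 12 × 28 = 336 days after 14 December 1989.
December has 31 days — 17 days to the end of December leaves 319.
January has 31 days (288 left).
February has 28 days (260 left).
March has 31 days (229 left).
April has 30 days (199 left).
May has 31 days (168 left).
June has 30 days (138 left).
July has 31 days (107 left).
August has 31 days (76 left).
September has 30 days (46 left).
October has 31 days (15 left).
15 days into November → 15 November 1990.

15 November 1990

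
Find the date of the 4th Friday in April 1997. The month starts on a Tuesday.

April 1997 begins on a Tuesday, so the first Friday is April 4 (3 days later).
The 4th Friday is 3 weeks later: 4 + 21 = 25.

1997-04-25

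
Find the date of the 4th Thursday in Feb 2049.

Feb 2049 begins on a Monday, so the first Thursday is Feb 4 (3 days later).
The 4th Thursday is 3 weeks later: 4 + 21 = 25.

Feb 25, 2049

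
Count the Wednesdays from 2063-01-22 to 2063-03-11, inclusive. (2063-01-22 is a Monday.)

7

2063-01-22 is a Monday; the first Wednesday on or after it is 2063-01-24 (2 days later).
From 2063-01-24 to 2063-03-11: 7 + 28 + 11 = 46 days (rest of January, February, March).
46 ÷ 7 = 6 full weeks with remainder 4, so 6 more Wednesdays after the first → 7.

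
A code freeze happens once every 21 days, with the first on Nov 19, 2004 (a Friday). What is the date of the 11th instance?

The 11th occurrence is 10 intervals after the first: 10 × 21 = 210 days after Nov 19, 2004.
Nov has 30 days — 11 days to the end of Nov leaves 199.
Dec has 31 days (168 left).
Jan has 31 days (137 left).
Feb has 28 days (109 left).
Mar has 31 days (78 left).
Apr has 30 days (48 left).
May has 31 days (17 left).
17 days into Jun → Jun 17, 2005.

Jun 17, 2005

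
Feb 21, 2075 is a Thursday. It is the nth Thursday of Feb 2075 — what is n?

Day 21 falls in week ⌈21/7⌉ of the month.
Days 1–7 hold the 1st Thursday, 8–14 the 2nd, 15–21 the 3rd, 22–28 the 4th, 29–31 the 5th.
21 is in the range for the 3rd.

3rd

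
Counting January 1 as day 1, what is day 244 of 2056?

2056-08-31

January has 31 days (244 − 31 = 213 remain).
February has 29 days (213 − 29 = 184 remain).
March has 31 days (184 − 31 = 153 remain).
April has 30 days (153 − 30 = 123 remain).
May has 31 days (123 − 31 = 92 remain).
June has 30 days (92 − 30 = 62 remain).
July has 31 days (62 − 31 = 31 remain).
31 into August → August 31.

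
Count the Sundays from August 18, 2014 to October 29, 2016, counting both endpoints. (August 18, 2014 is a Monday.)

114

August 18, 2014 is a Monday; the first Sunday on or after it is August 24, 2014 (6 days later).
From August 24, 2014 to October 29, 2016: 129 + 365 + 303 = 797 days (rest of 2014, 2015, to October 29, 2016 in 2016).
797 ÷ 7 = 113 full weeks with remainder 6, so 113 more Sundays after the first → 114.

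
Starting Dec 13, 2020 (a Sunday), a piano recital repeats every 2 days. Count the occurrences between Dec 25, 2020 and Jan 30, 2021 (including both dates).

19

Occurrences land 2·i days after Dec 13, 2020 for i = 0, 1, 2, …
Dec 25, 2020 is 12 days after the start; 12 ÷ 2 = 6 remainder 0. First occurrence in the window: #7 on Dec 25, 2020 (6×2 = 12 days in).
Jan 30, 2021 is 48 days after the start; 48 ÷ 2 = 24 remainder 0. Last occurrence in the window: #25 on Jan 30, 2021.
Occurrences #7 through #25: 19 in total.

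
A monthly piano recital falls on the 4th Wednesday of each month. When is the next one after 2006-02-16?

2006-02-22

February 2006 starts on a Wednesday; its first Wednesday is the 1st, so the 4th Wednesday is the 22nd — 2006-02-22.
2006-02-22 is after 2006-02-16, so that is the next one.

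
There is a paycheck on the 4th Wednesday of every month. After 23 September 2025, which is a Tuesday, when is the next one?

24 September 2025

September 2025 starts on a Monday; its first Wednesday is the 3rd, so the 4th Wednesday is the 24th — 24 September 2025.
24 September 2025 is after 23 September 2025, so that is the next one.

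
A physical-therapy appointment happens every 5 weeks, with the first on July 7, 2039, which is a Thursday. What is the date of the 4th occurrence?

The 4th occurrence is 3 intervals after the first: 3 × 35 = 105 days after July 7, 2039.
July has 31 days — 24 days to the end of July leaves 81.
August has 31 days (50 left).
September has 30 days (20 left).
20 days into October → October 20, 2039.

October 20, 2039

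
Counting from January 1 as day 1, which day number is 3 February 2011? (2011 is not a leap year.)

Days in months before February: 31 = 31.
Plus 3 days into February → day 34.

34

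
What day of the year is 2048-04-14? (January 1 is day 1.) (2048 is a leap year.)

105

Days in months before April: 31 + 29 + 31 = 91.
Plus 14 days into April → day 105.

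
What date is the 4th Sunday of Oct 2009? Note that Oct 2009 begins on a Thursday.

Oct 2009 begins on a Thursday, so the first Sunday is Oct 4 (3 days later).
The 4th Sunday is 3 weeks later: 4 + 21 = 25.

Oct 25, 2009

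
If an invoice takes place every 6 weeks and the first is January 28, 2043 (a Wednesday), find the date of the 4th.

June 3, 2043

The 4th occurrence is 3 intervals after the first: 3 × 42 = 126 days after January 28, 2043.
January has 31 days — 3 days to the end of January leaves 123.
February has 28 days (95 left).
March has 31 days (64 left).
April has 30 days (34 left).
May has 31 days (3 left).
3 days into June → June 3, 2043.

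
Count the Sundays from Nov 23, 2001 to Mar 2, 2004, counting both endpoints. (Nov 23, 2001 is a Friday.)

Nov 23, 2001 is a Friday; the first Sunday on or after it is Nov 25, 2001 (2 days later).
From Nov 25, 2001 to Mar 2, 2004: 36 + 365 + 365 + 62 = 828 days (rest of 2001, 2002, 2003, to Mar 2, 2004 in 2004).
828 ÷ 7 = 118 full weeks with remainder 2, so 118 more Sundays after the first → 119.

119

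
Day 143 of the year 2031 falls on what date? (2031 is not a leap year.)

23 May 2031

January has 31 days (143 − 31 = 112 remain).
February has 28 days (112 − 28 = 84 remain).
March has 31 days (84 − 31 = 53 remain).
April has 30 days (53 − 30 = 23 remain).
23 into May → May 23.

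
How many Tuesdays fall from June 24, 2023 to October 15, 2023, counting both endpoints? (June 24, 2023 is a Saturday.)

16

June 24, 2023 is a Saturday; the first Tuesday on or after it is June 27, 2023 (3 days later).
From June 27, 2023 to October 15, 2023: 3 + 31 + 31 + 30 + 15 = 110 days (rest of June, July, August, September, October).
110 ÷ 7 = 15 full weeks with remainder 5, so 15 more Tuesdays after the first → 16.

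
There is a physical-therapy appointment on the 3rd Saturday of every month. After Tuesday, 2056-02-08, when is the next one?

2056-02-19

February 2056 starts on a Tuesday; its first Saturday is the 5th, so the 3rd Saturday is the 19th — 2056-02-19.
2056-02-19 is after 2056-02-08, so that is the next one.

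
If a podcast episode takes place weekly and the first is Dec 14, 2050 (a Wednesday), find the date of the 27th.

The 27th occurrence is 26 intervals after the first: 26 × 7 = 182 days after Dec 14, 2050.
Dec has 31 days — 17 days to the end of Dec leaves 165.
Jan has 31 days (134 left).
Feb has 28 days (106 left).
Mar has 31 days (75 left).
Apr has 30 days (45 left).
May has 31 days (14 left).
14 days into Jun → Jun 14, 2051.

Jun 14, 2051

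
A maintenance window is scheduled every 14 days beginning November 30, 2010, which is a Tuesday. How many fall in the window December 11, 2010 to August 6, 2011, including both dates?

17

Occurrences land 14·i days after November 30, 2010 for i = 0, 1, 2, …
December 11, 2010 is 11 days after the start; 11 ÷ 14 = 0 remainder 11; since the remainder is 11, round up to i = 1. First occurrence in the window: #2 on December 14, 2010 (1×14 = 14 days in).
August 6, 2011 is 249 days after the start; 249 ÷ 14 = 17 remainder 11. Last occurrence in the window: #18 on July 26, 2011.
Occurrences #2 through #18: 17 in total.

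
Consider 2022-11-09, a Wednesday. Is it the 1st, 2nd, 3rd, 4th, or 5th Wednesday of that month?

2nd

Day 9 falls in week ⌈9/7⌉ of the month.
Days 1–7 hold the 1st Wednesday, 8–14 the 2nd, 15–21 the 3rd, 22–28 the 4th, 29–31 the 5th.
9 is in the range for the 2nd.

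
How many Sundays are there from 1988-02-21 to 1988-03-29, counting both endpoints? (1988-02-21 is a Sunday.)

1988-02-21 is a Sunday; the first Sunday on or after it is 1988-02-21.
From 1988-02-21 to 1988-03-29: 8 + 29 = 37 days (rest of February, March).
37 ÷ 7 = 5 full weeks with remainder 2, so 5 more Sundays after the first → 6.

6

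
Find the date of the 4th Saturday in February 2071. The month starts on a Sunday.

February 2071 begins on a Sunday, so the first Saturday is February 7 (6 days later).
The 4th Saturday is 3 weeks later: 7 + 21 = 28.

28 February 2071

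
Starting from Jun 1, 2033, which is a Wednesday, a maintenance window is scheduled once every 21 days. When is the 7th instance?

Oct 5, 2033

The 7th occurrence is 6 intervals after the first: 6 × 21 = 126 days after Jun 1, 2033.
Jun has 30 days — 29 days to the end of Jun leaves 97.
Jul has 31 days (66 left).
Aug has 31 days (35 left).
Sep has 30 days (5 left).
5 days into Oct → Oct 5, 2033.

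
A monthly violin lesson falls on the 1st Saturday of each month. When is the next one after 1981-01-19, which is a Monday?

January 1981 starts on a Thursday, so its 1st Saturday is 1981-01-03 (2 days in).
That is not after 1981-01-19, so look at February 1981.
February 1981 starts on a Sunday, so its 1st Saturday is 1981-02-07 (6 days in).

1981-02-07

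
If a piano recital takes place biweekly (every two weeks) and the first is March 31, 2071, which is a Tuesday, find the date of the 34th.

The 34th occurrence is 33 intervals after the first: 33 × 14 = 462 days after March 31, 2071.
March has 31 days — 0 days to the end of March leaves 462.
From end of March to end of 2071 is 275 days (187 left).
January has 31 days (156 left).
February has 29 days (127 left).
March has 31 days (96 left).
April has 30 days (66 left).
May has 31 days (35 left).
June has 30 days (5 left).
5 days into July → July 5, 2072.

July 5, 2072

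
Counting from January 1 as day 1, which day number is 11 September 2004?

Days in months before September: 31 + 29 + 31 + 30 + 31 + 30 + 31 + 31 = 244.
Plus 11 days into September → day 255.

255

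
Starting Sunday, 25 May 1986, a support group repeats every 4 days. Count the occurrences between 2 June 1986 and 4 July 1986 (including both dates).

Occurrences land 4·i days after 25 May 1986 for i = 0, 1, 2, …
2 June 1986 is 8 days after the start; 8 ÷ 4 = 2 remainder 0. First occurrence in the window: #3 on 2 June 1986 (2×4 = 8 days in).
4 July 1986 is 40 days after the start; 40 ÷ 4 = 10 remainder 0. Last occurrence in the window: #11 on 4 July 1986.
Occurrences #3 through #11: 9 in total.

9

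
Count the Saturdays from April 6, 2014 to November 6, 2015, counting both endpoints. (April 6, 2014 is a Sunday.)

April 6, 2014 is a Sunday; the first Saturday on or after it is April 12, 2014 (6 days later).
From April 12, 2014 to November 6, 2015: 263 + 310 = 573 days (rest of 2014, to November 6, 2015 in 2015).
573 ÷ 7 = 81 full weeks with remainder 6, so 81 more Saturdays after the first → 82.

82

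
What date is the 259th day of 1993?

1993-09-16

January has 31 days (259 − 31 = 228 remain).
February has 28 days (228 − 28 = 200 remain).
March has 31 days (200 − 31 = 169 remain).
April has 30 days (169 − 30 = 139 remain).
May has 31 days (139 − 31 = 108 remain).
June has 30 days (108 − 30 = 78 remain).
July has 31 days (78 − 31 = 47 remain).
August has 31 days (47 − 31 = 16 remain).
16 into September → September 16.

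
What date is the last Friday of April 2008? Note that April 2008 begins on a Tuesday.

April 2008 begins on a Tuesday, so the first Friday is April 4 (3 days later).
April 2008 has 30 days. Adding weeks: 4, 11, 18, 25 — the last one ≤ 30 is the 25th.

April 25, 2008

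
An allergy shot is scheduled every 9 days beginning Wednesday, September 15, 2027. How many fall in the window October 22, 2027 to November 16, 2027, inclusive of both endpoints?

2

Occurrences land 9·i days after September 15, 2027 for i = 0, 1, 2, …
October 22, 2027 is 37 days after the start; 37 ÷ 9 = 4 remainder 1; since the remainder is 1, round up to i = 5. First occurrence in the window: #6 on October 30, 2027 (5×9 = 45 days in).
November 16, 2027 is 62 days after the start; 62 ÷ 9 = 6 remainder 8. Last occurrence in the window: #7 on November 8, 2027.
Occurrences #6 through #7: 2 in total.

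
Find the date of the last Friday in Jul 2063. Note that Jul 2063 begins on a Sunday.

Jul 27, 2063

Jul 2063 begins on a Sunday, so the first Friday is Jul 6 (5 days later).
Jul 2063 has 31 days. Adding weeks: 6, 13, 20, 27 — the last one ≤ 31 is the 27th.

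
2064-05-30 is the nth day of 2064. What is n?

Days in months before May: 31 + 29 + 31 + 30 = 121.
Plus 30 days into May → day 151.

151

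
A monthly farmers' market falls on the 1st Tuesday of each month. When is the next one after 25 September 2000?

3 October 2000

September 2000 starts on a Friday, so its 1st Tuesday is 5 September 2000 (4 days in).
That is not after 25 September 2000, so look at October 2000.
October 2000 starts on a Sunday, so its 1st Tuesday is 3 October 2000 (2 days in).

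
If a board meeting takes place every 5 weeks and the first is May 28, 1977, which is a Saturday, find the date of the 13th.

July 22, 1978

The 13th occurrence is 12 intervals after the first: 12 × 35 = 420 days after May 28, 1977.
May has 31 days — 3 days to the end of May leaves 417.
From end of May to end of 1977 is 214 days (203 left).
January has 31 days (172 left).
February has 28 days (144 left).
March has 31 days (113 left).
April has 30 days (83 left).
May has 31 days (52 left).
June has 30 days (22 left).
22 days into July → July 22, 1978.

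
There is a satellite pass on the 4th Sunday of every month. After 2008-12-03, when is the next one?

2008-12-28

December 2008 starts on a Monday; its first Sunday is the 7th, so the 4th Sunday is the 28th — 2008-12-28.
2008-12-28 is after 2008-12-03, so that is the next one.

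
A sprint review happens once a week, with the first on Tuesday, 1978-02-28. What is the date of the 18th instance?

The 18th occurrence is 17 intervals after the first: 17 × 7 = 119 days after 1978-02-28.
February has 28 days — 0 days to the end of February leaves 119.
March has 31 days (88 left).
April has 30 days (58 left).
May has 31 days (27 left).
27 days into June → 1978-06-27.

1978-06-27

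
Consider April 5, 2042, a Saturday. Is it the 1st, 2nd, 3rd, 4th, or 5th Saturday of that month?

1st

Day 5 falls in week ⌈5/7⌉ of the month.
Days 1–7 hold the 1st Saturday, 8–14 the 2nd, 15–21 the 3rd, 22–28 the 4th, 29–31 the 5th.
5 is in the range for the 1st.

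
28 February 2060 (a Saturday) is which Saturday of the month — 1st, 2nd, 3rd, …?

4th

Day 28 falls in week ⌈28/7⌉ of the month.
Days 1–7 hold the 1st Saturday, 8–14 the 2nd, 15–21 the 3rd, 22–28 the 4th, 29–31 the 5th.
28 is in the range for the 4th.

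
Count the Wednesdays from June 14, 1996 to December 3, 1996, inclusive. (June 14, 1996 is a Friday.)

24

June 14, 1996 is a Friday; the first Wednesday on or after it is June 19, 1996 (5 days later).
From June 19, 1996 to December 3, 1996: 11 + 31 + 31 + 30 + 31 + 30 + 3 = 167 days (rest of June, July, August, September, October, November, December).
167 ÷ 7 = 23 full weeks with remainder 6, so 23 more Wednesdays after the first → 24.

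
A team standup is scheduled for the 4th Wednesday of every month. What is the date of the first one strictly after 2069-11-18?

November 2069 starts on a Friday; its first Wednesday is the 6th, so the 4th Wednesday is the 27th — 2069-11-27.
2069-11-27 is after 2069-11-18, so that is the next one.

2069-11-27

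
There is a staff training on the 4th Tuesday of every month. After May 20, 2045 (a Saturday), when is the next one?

May 2045 starts on a Monday; its first Tuesday is the 2nd, so the 4th Tuesday is the 23rd — May 23, 2045.
May 23, 2045 is after May 20, 2045, so that is the next one.

May 23, 2045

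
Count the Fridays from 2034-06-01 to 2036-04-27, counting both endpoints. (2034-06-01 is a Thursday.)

2034-06-01 is a Thursday; the first Friday on or after it is 2034-06-02 (1 day later).
From 2034-06-02 to 2036-04-27: 212 + 365 + 118 = 695 days (rest of 2034, 2035, to 2036-04-27 in 2036).
695 ÷ 7 = 99 full weeks with remainder 2, so 99 more Fridays after the first → 100.

100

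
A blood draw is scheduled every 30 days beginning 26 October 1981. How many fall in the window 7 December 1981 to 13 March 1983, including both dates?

Occurrences land 30·i days after 26 October 1981 for i = 0, 1, 2, …
7 December 1981 is 42 days after the start; 42 ÷ 30 = 1 remainder 12; since the remainder is 12, round up to i = 2. First occurrence in the window: #3 on 25 December 1981 (2×30 = 60 days in).
13 March 1983 is 503 days after the start; 503 ÷ 30 = 16 remainder 23. Last occurrence in the window: #17 on 18 February 1983.
Occurrences #3 through #17: 15 in total.

15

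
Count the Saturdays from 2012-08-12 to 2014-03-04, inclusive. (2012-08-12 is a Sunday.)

2012-08-12 is a Sunday; the first Saturday on or after it is 2012-08-18 (6 days later).
From 2012-08-18 to 2014-03-04: 135 + 365 + 63 = 563 days (rest of 2012, 2013, to 2014-03-04 in 2014).
563 ÷ 7 = 80 full weeks with remainder 3, so 80 more Saturdays after the first → 81.

81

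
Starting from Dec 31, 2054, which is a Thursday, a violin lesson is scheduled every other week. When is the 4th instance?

Feb 11, 2055

The 4th occurrence is 3 intervals after the first: 3 × 14 = 42 days after Dec 31, 2054.
Dec has 31 days — 0 days to the end of Dec leaves 42.
Jan has 31 days (11 left).
11 days into Feb → Feb 11, 2055.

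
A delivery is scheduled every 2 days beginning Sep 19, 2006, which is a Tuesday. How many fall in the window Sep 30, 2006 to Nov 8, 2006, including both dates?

Occurrences land 2·i days after Sep 19, 2006 for i = 0, 1, 2, …
Sep 30, 2006 is 11 days after the start; 11 ÷ 2 = 5 remainder 1; since the remainder is 1, round up to i = 6. First occurrence in the window: #7 on Oct 1, 2006 (6×2 = 12 days in).
Nov 8, 2006 is 50 days after the start; 50 ÷ 2 = 25 remainder 0. Last occurrence in the window: #26 on Nov 8, 2006.
Occurrences #7 through #26: 20 in total.

20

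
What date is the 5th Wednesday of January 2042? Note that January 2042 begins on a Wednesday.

29 January 2042

January 2042 begins on a Wednesday, so the first Wednesday is January 1.
The 5th Wednesday is 4 weeks later: 1 + 28 = 29.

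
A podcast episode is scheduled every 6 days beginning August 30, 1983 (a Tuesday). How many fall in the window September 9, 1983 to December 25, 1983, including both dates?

Occurrences land 6·i days after August 30, 1983 for i = 0, 1, 2, …
September 9, 1983 is 10 days after the start; 10 ÷ 6 = 1 remainder 4; since the remainder is 4, round up to i = 2. First occurrence in the window: #3 on September 11, 1983 (2×6 = 12 days in).
December 25, 1983 is 117 days after the start; 117 ÷ 6 = 19 remainder 3. Last occurrence in the window: #20 on December 22, 1983.
Occurrences #3 through #20: 18 in total.

18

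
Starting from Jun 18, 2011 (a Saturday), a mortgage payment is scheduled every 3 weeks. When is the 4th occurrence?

The 4th occurrence is 3 intervals after the first: 3 × 21 = 63 days after Jun 18, 2011.
Jun has 30 days — 12 days to the end of Jun leaves 51.
Jul has 31 days (20 left).
20 days into Aug → Aug 20, 2011.

Aug 20, 2011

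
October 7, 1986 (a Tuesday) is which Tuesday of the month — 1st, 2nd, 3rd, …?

1st

Day 7 falls in week ⌈7/7⌉ of the month.
Days 1–7 hold the 1st Tuesday, 8–14 the 2nd, 15–21 the 3rd, 22–28 the 4th, 29–31 the 5th.
7 is in the range for the 1st.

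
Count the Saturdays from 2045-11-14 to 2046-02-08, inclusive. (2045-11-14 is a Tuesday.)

12

2045-11-14 is a Tuesday; the first Saturday on or after it is 2045-11-18 (4 days later).
From 2045-11-18 to 2046-02-08: 12 + 31 + 31 + 8 = 82 days (rest of November, December, January, February).
82 ÷ 7 = 11 full weeks with remainder 5, so 11 more Saturdays after the first → 12.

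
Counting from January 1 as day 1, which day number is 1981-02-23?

54

Days in months before February: 31 = 31.
Plus 23 days into February → day 54.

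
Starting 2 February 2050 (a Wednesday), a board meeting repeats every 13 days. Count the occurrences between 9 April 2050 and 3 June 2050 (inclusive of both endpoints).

Occurrences land 13·i days after 2 February 2050 for i = 0, 1, 2, …
9 April 2050 is 66 days after the start; 66 ÷ 13 = 5 remainder 1; since the remainder is 1, round up to i = 6. First occurrence in the window: #7 on 21 April 2050 (6×13 = 78 days in).
3 June 2050 is 121 days after the start; 121 ÷ 13 = 9 remainder 4. Last occurrence in the window: #10 on 30 May 2050.
Occurrences #7 through #10: 4 in total.

4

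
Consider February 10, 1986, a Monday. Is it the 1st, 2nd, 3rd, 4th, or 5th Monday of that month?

2nd

Day 10 falls in week ⌈10/7⌉ of the month.
Days 1–7 hold the 1st Monday, 8–14 the 2nd, 15–21 the 3rd, 22–28 the 4th, 29–31 the 5th.
10 is in the range for the 2nd.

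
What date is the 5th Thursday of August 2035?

30 August 2035

The first Thursday of August 2035 is August 2.
The 5th Thursday is 4 weeks later: 2 + 28 = 30.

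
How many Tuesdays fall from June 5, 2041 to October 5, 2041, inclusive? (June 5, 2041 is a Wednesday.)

June 5, 2041 is a Wednesday; the first Tuesday on or after it is June 11, 2041 (6 days later).
From June 11, 2041 to October 5, 2041: 19 + 31 + 31 + 30 + 5 = 116 days (rest of June, July, August, September, October).
116 ÷ 7 = 16 full weeks with remainder 4, so 16 more Tuesdays after the first → 17.

17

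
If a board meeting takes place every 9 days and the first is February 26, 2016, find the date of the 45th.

March 28, 2017

The 45th occurrence is 44 intervals after the first: 44 × 9 = 396 days after February 26, 2016.
February has 29 days — 3 days to the end of February leaves 393.
March has 31 days (362 left).
April has 30 days (332 left).
May has 31 days (301 left).
June has 30 days (271 left).
July has 31 days (240 left).
August has 31 days (209 left).
September has 30 days (179 left).
October has 31 days (148 left).
November has 30 days (118 left).
December has 31 days (87 left).
January has 31 days (56 left).
February has 28 days (28 left).
28 days into March → March 28, 2017.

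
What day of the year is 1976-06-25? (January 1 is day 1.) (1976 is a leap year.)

Days in months before June: 31 + 29 + 31 + 30 + 31 = 152.
Plus 25 days into June → day 177.

177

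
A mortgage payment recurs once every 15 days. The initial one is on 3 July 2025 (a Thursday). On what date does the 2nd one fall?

The 2nd occurrence is 1 interval after the first: 1 × 15 = 15 days after 3 July 2025.
15 days later is 18 July 2025.

18 July 2025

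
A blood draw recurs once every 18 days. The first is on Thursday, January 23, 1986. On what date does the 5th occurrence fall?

April 5, 1986

The 5th occurrence is 4 intervals after the first: 4 × 18 = 72 days after January 23, 1986.
January has 31 days — 8 days to the end of January leaves 64.
February has 28 days (36 left).
March has 31 days (5 left).
5 days into April → April 5, 1986.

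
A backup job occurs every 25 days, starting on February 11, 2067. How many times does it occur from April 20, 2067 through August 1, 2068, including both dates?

19

Occurrences land 25·i days after February 11, 2067 for i = 0, 1, 2, …
April 20, 2067 is 68 days after the start; 68 ÷ 25 = 2 remainder 18; since the remainder is 18, round up to i = 3. First occurrence in the window: #4 on April 27, 2067 (3×25 = 75 days in).
August 1, 2068 is 537 days after the start; 537 ÷ 25 = 21 remainder 12. Last occurrence in the window: #22 on July 20, 2068.
Occurrences #4 through #22: 19 in total.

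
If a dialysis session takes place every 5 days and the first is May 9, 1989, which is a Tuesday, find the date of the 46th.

Dec 20, 1989

The 46th occurrence is 45 intervals after the first: 45 × 5 = 225 days after May 9, 1989.
May has 31 days — 22 days to the end of May leaves 203.
Jun has 30 days (173 left).
Jul has 31 days (142 left).
Aug has 31 days (111 left).
Sep has 30 days (81 left).
Oct has 31 days (50 left).
Nov has 30 days (20 left).
20 days into Dec → Dec 20, 1989.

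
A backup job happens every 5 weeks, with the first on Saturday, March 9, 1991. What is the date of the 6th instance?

August 31, 1991

The 6th occurrence is 5 intervals after the first: 5 × 35 = 175 days after March 9, 1991.
March has 31 days — 22 days to the end of March leaves 153.
April has 30 days (123 left).
May has 31 days (92 left).
June has 30 days (62 left).
July has 31 days (31 left).
31 days into August → August 31, 1991.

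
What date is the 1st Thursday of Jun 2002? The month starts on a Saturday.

Jun 2002 begins on a Saturday, so the first Thursday is Jun 6 (5 days later).

Jun 6, 2002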